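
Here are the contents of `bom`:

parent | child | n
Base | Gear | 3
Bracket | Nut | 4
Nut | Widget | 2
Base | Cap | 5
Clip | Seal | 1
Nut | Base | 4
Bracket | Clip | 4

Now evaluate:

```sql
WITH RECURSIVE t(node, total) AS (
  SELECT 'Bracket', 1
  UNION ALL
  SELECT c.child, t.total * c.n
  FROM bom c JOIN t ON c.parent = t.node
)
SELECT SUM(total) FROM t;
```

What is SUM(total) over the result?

165

Base: (Bracket, total=1).
Iteration 1: components of {Bracket} -> Clip = 1*4 = 4, Nut = 1*4 = 4.
Iteration 2: components of {Clip,Nut} -> Base = 4*4 = 16, Seal = 4*1 = 4, Widget = 4*2 = 8.
Iteration 3: components of {Base,Seal,Widget} -> Cap = 16*5 = 80, Gear = 16*3 = 48.
Iteration 4: no further components; recursion stops.
SUM(total) = 1 + 4 + 4 + 4 + 16 + 8 + 80 + 48 = 165.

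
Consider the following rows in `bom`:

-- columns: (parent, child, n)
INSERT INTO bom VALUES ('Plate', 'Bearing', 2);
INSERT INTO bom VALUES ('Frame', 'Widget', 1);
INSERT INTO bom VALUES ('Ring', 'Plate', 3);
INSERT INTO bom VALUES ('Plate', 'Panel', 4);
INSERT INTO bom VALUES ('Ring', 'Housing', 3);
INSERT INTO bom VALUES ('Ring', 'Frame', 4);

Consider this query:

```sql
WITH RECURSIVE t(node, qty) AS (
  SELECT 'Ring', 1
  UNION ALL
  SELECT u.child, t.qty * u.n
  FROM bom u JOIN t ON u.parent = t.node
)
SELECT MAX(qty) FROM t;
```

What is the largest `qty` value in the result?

Base: (Ring, qty=1).
Iteration 1: components of {Ring} -> Frame = 1*4 = 4, Housing = 1*3 = 3, Plate = 1*3 = 3.
Iteration 2: components of {Frame,Housing,Plate} -> Bearing = 3*2 = 6, Panel = 3*4 = 12, Widget = 4*1 = 4.
Iteration 3: no further components; recursion stops.
qty values: 1, 4, 3, 3, 4, 6, 12; the maximum is 12.

12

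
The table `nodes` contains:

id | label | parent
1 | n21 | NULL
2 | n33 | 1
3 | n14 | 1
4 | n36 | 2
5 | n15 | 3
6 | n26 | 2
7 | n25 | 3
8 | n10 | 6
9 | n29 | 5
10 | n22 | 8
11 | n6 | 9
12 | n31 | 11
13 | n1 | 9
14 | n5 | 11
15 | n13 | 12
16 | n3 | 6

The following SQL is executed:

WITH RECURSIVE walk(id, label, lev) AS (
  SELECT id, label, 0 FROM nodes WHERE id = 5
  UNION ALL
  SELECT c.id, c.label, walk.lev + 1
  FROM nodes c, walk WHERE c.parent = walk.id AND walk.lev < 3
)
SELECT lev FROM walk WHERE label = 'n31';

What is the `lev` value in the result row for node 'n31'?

3

Base: id=5 (n15) at lev 0.
Iteration 1: rows with parent in {5} -> n29 (id 9, lev 1).
Iteration 2: rows with parent in {9} -> n6 (id 11, lev 2), n1 (id 13, lev 2).
Iteration 3: rows with parent in {11,13} -> n31 (id 12, lev 3), n5 (id 14, lev 3).
Iteration 4: lev < 3 fails for all current rows; recursion stops.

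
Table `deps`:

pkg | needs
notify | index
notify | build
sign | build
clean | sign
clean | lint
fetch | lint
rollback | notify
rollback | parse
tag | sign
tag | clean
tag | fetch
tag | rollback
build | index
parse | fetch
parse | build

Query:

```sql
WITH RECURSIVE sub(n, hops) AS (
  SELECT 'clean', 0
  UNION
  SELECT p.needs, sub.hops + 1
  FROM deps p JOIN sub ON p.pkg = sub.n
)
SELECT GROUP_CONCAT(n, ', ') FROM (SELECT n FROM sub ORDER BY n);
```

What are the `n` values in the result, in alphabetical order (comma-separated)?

build, clean, index, lint, sign

Base: (clean, hops=0).
Iteration 1: edges from {clean} -> (lint, hops=1), (sign, hops=1).
Iteration 2: edges from {lint,sign} -> (build, hops=2).
Iteration 3: edges from {build} -> (index, hops=3).
Iteration 4: no outgoing edges from {index}; recursion stops.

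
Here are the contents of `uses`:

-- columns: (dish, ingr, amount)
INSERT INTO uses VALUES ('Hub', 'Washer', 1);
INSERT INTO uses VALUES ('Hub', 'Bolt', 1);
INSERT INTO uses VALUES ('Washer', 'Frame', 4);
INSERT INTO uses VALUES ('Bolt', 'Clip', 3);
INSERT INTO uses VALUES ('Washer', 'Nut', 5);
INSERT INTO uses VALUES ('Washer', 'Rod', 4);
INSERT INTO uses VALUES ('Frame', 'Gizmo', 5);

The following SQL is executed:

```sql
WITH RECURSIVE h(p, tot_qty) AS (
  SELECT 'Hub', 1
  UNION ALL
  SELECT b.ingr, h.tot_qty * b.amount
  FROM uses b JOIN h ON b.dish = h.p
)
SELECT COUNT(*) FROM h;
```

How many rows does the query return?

8

Base: (Hub, tot_qty=1).
Iteration 1: components of {Hub} -> Bolt = 1*1 = 1, Washer = 1*1 = 1.
Iteration 2: components of {Bolt,Washer} -> Clip = 1*3 = 3, Frame = 1*4 = 4, Nut = 1*5 = 5, Rod = 1*4 = 4.
Iteration 3: components of {Clip,Frame,Nut,Rod} -> Gizmo = 4*5 = 20.
Iteration 4: no further components; recursion stops.
Total rows emitted: 8.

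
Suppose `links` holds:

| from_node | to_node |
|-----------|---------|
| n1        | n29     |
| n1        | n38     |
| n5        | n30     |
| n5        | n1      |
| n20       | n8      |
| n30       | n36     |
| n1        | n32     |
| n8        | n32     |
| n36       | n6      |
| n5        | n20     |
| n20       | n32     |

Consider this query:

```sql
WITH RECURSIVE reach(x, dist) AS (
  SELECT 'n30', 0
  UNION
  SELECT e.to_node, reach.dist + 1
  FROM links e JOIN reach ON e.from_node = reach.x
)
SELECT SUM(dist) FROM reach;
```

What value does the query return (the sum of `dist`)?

Base: (n30, dist=0).
Iteration 1: edges from {n30} -> (n36, dist=1).
Iteration 2: edges from {n36} -> (n6, dist=2).
Iteration 3: no outgoing edges from {n6}; recursion stops.
SUM(dist) = 0 + 1 + 2 = 3.

3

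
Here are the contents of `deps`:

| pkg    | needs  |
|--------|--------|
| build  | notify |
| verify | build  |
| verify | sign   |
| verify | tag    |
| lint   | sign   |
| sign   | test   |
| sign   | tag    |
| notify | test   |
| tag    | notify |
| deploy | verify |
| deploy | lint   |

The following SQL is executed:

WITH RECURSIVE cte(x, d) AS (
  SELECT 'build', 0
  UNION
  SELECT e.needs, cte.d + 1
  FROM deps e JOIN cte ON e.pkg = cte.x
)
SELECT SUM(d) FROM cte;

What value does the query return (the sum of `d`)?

Base: (build, d=0).
Iteration 1: edges from {build} -> (notify, d=1).
Iteration 2: edges from {notify} -> (test, d=2).
Iteration 3: no outgoing edges from {test}; recursion stops.
SUM(d) = 0 + 1 + 2 = 3.

3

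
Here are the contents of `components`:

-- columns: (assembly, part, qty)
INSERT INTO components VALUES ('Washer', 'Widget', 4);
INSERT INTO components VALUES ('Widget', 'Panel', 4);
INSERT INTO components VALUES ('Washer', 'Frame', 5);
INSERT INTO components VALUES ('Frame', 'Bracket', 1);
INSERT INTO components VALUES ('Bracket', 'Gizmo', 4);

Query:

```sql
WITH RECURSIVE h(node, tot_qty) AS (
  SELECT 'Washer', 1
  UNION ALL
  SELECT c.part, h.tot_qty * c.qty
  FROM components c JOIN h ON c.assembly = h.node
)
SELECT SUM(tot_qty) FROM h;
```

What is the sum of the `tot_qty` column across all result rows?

51

Base: (Washer, tot_qty=1).
Iteration 1: components of {Washer} -> Frame = 1*5 = 5, Widget = 1*4 = 4.
Iteration 2: components of {Frame,Widget} -> Bracket = 5*1 = 5, Panel = 4*4 = 16.
Iteration 3: components of {Bracket,Panel} -> Gizmo = 5*4 = 20.
Iteration 4: no further components; recursion stops.
SUM(tot_qty) = 1 + 4 + 5 + 16 + 5 + 20 = 51.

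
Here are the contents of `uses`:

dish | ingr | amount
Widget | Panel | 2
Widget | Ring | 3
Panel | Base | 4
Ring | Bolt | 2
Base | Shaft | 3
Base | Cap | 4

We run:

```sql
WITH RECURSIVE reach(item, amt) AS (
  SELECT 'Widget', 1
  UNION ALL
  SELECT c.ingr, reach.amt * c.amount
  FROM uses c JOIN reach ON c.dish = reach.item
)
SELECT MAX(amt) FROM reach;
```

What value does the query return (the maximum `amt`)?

Base: (Widget, amt=1).
Iteration 1: components of {Widget} -> Panel = 1*2 = 2, Ring = 1*3 = 3.
Iteration 2: components of {Panel,Ring} -> Base = 2*4 = 8, Bolt = 3*2 = 6.
Iteration 3: components of {Base,Bolt} -> Cap = 8*4 = 32, Shaft = 8*3 = 24.
Iteration 4: no further components; recursion stops.
amt values: 1, 2, 3, 8, 6, 24, 32; the maximum is 32.

32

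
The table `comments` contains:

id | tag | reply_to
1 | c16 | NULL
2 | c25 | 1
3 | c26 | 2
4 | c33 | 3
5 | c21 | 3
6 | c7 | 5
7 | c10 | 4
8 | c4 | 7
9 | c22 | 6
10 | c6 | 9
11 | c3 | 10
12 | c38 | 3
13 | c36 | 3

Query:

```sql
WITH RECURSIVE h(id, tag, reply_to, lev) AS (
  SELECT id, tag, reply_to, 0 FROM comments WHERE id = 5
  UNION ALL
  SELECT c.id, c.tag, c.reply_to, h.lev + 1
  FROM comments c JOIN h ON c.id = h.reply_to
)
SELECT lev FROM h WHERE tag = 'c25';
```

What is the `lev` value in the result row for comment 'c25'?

Base: id=5 (c21), reply_to=3, lev 0.
Iteration 1: join on id=3 -> c26 (id 3, reply_to=2, lev 1).
Iteration 2: join on id=2 -> c25 (id 2, reply_to=1, lev 2).
Iteration 3: join on id=1 -> c16 (id 1, reply_to=NULL, lev 3).
Iteration 4: reply_to is NULL; no match; recursion stops.

2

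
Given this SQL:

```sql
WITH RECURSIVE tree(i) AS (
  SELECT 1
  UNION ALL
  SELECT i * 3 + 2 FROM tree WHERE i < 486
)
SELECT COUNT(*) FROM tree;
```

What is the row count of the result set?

Base: i=1.
Iteration 1: 1 < 486 holds -> i = 1 * 3 + 2 = 5.
Iteration 2: 5 < 486 holds -> i = 5 * 3 + 2 = 17.
Iteration 3: 17 < 486 holds -> i = 17 * 3 + 2 = 53.
Iteration 4: 53 < 486 holds -> i = 53 * 3 + 2 = 161.
Iteration 5: 161 < 486 holds -> i = 161 * 3 + 2 = 485.
Iteration 6: 485 < 486 holds -> i = 485 * 3 + 2 = 1457.
Iteration 7: 1457 < 486 fails; recursion stops.
Total rows emitted: 7.

7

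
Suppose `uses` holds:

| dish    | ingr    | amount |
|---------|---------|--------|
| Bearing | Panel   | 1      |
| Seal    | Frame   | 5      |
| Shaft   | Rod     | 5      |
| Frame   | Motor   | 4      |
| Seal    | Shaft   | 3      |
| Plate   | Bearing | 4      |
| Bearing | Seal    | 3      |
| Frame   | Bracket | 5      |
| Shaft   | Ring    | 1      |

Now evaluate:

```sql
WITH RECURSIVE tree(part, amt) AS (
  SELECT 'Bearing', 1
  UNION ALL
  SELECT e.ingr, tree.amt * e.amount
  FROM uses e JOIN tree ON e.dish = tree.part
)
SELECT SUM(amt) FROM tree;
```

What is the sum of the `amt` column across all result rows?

218

Base: (Bearing, amt=1).
Iteration 1: components of {Bearing} -> Panel = 1*1 = 1, Seal = 1*3 = 3.
Iteration 2: components of {Panel,Seal} -> Frame = 3*5 = 15, Shaft = 3*3 = 9.
Iteration 3: components of {Frame,Shaft} -> Bracket = 15*5 = 75, Motor = 15*4 = 60, Ring = 9*1 = 9, Rod = 9*5 = 45.
Iteration 4: no further components; recursion stops.
SUM(amt) = 1 + 1 + 3 + 9 + 15 + 9 + 45 + 75 + 60 = 218.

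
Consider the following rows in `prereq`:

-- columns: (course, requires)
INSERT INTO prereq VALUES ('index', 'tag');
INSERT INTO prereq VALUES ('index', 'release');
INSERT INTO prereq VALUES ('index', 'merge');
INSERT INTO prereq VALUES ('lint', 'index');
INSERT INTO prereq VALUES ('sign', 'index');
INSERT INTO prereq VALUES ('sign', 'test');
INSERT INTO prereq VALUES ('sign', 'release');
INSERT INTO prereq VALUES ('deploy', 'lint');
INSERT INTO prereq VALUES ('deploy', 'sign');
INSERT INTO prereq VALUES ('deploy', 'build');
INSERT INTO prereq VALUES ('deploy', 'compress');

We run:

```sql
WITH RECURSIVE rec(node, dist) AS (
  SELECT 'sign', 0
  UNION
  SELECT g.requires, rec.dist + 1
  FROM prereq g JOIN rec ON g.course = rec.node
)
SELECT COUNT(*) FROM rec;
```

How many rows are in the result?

7

Base: (sign, dist=0).
Iteration 1: edges from {sign} -> (index, dist=1), (release, dist=1), (test, dist=1).
Iteration 2: edges from {index,release,test} -> (merge, dist=2), (release, dist=2), (tag, dist=2).
Iteration 3: no outgoing edges from {merge,release,tag}; recursion stops.
Total rows emitted: 7.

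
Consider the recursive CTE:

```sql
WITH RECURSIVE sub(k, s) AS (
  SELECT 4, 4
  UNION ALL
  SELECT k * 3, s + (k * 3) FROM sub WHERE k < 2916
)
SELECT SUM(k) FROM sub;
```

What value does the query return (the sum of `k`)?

Base: k=4, s=4.
Iteration 1: 4 < 2916 holds -> k = 4 * 3 = 12, s = 4 + 12 = 16.
Iteration 2: 12 < 2916 holds -> k = 12 * 3 = 36, s = 16 + 36 = 52.
Iteration 3: 36 < 2916 holds -> k = 36 * 3 = 108, s = 52 + 108 = 160.
Iteration 4: 108 < 2916 holds -> k = 108 * 3 = 324, s = 160 + 324 = 484.
Iteration 5: 324 < 2916 holds -> k = 324 * 3 = 972, s = 484 + 972 = 1456.
Iteration 6: 972 < 2916 holds -> k = 972 * 3 = 2916, s = 1456 + 2916 = 4372.
Iteration 7: 2916 < 2916 fails; recursion stops.
SUM(k) = 4 + 12 + 36 + 108 + 324 + 972 + 2916 = 4372.

4372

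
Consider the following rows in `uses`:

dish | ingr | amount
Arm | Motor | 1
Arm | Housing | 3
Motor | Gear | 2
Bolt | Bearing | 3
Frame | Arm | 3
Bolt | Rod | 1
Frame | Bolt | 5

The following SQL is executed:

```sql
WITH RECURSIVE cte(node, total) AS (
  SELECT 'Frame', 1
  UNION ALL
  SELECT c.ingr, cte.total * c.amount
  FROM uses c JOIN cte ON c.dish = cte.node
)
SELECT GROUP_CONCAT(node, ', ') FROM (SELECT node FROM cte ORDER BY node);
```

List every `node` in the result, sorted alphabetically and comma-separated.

Arm, Bearing, Bolt, Frame, Gear, Housing, Motor, Rod

Base: (Frame, total=1).
Iteration 1: components of {Frame} -> Arm = 1*3 = 3, Bolt = 1*5 = 5.
Iteration 2: components of {Arm,Bolt} -> Bearing = 5*3 = 15, Housing = 3*3 = 9, Motor = 3*1 = 3, Rod = 5*1 = 5.
Iteration 3: components of {Bearing,Housing,Motor,Rod} -> Gear = 3*2 = 6.
Iteration 4: no further components; recursion stops.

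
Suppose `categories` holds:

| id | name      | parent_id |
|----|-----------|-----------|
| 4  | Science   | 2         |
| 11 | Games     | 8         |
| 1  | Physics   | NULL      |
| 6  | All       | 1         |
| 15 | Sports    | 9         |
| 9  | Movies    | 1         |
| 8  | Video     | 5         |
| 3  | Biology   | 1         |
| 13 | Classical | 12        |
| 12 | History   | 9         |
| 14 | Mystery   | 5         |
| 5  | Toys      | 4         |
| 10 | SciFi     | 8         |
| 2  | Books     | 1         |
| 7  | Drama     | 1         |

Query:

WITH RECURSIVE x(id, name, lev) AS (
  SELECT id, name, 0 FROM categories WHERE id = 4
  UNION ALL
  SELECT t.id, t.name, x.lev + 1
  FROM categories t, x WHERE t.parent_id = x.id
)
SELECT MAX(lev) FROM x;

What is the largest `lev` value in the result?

Base: id=4 (Science) at lev 0.
Iteration 1: rows with parent_id in {4} -> Toys (id 5, lev 1).
Iteration 2: rows with parent_id in {5} -> Video (id 8, lev 2), Mystery (id 14, lev 2).
Iteration 3: rows with parent_id in {8,14} -> SciFi (id 10, lev 3), Games (id 11, lev 3).
Iteration 4: no rows with parent_id in {10,11}; recursion stops.
lev values: 0, 1, 2, 2, 3, 3; the maximum is 3.

3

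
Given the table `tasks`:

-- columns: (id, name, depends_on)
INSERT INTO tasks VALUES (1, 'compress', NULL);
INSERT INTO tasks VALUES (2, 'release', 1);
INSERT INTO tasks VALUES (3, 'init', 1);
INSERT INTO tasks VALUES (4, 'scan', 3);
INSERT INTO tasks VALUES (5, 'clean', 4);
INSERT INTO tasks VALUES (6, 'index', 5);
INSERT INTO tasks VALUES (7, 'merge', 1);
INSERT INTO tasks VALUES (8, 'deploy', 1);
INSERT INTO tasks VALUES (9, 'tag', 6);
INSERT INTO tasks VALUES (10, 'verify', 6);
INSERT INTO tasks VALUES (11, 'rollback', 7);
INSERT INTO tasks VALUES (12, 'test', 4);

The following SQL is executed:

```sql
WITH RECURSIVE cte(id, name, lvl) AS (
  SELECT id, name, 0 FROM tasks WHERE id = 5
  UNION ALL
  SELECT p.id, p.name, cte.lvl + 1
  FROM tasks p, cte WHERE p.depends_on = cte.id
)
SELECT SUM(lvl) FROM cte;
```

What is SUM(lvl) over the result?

Base: id=5 (clean) at lvl 0.
Iteration 1: rows with depends_on in {5} -> index (id 6, lvl 1).
Iteration 2: rows with depends_on in {6} -> tag (id 9, lvl 2), verify (id 10, lvl 2).
Iteration 3: no rows with depends_on in {9,10}; recursion stops.
SUM(lvl) = 0 + 1 + 2 + 2 = 5.

5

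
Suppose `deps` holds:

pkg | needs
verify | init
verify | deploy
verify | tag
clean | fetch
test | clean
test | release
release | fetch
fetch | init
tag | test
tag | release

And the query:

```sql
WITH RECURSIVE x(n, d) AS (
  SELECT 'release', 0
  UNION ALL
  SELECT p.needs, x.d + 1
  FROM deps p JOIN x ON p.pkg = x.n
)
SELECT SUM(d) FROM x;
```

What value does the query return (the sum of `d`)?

Base: (release, d=0).
Iteration 1: edges from {release} -> (fetch, d=1).
Iteration 2: edges from {fetch} -> (init, d=2).
Iteration 3: no outgoing edges from {init}; recursion stops.
SUM(d) = 0 + 1 + 2 = 3.

3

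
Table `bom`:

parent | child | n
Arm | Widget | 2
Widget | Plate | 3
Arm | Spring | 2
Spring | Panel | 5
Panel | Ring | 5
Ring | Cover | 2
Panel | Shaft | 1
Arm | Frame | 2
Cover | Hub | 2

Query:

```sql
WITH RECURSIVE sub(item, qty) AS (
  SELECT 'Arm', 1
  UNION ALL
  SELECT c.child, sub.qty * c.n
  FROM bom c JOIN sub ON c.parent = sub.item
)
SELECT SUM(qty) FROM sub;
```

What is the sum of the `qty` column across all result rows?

383

Base: (Arm, qty=1).
Iteration 1: components of {Arm} -> Frame = 1*2 = 2, Spring = 1*2 = 2, Widget = 1*2 = 2.
Iteration 2: components of {Frame,Spring,Widget} -> Panel = 2*5 = 10, Plate = 2*3 = 6.
Iteration 3: components of {Panel,Plate} -> Ring = 10*5 = 50, Shaft = 10*1 = 10.
Iteration 4: components of {Ring,Shaft} -> Cover = 50*2 = 100.
Iteration 5: components of {Cover} -> Hub = 100*2 = 200.
Iteration 6: no further components; recursion stops.
SUM(qty) = 1 + 2 + 2 + 2 + 6 + 10 + 50 + 10 + 100 + 200 = 383.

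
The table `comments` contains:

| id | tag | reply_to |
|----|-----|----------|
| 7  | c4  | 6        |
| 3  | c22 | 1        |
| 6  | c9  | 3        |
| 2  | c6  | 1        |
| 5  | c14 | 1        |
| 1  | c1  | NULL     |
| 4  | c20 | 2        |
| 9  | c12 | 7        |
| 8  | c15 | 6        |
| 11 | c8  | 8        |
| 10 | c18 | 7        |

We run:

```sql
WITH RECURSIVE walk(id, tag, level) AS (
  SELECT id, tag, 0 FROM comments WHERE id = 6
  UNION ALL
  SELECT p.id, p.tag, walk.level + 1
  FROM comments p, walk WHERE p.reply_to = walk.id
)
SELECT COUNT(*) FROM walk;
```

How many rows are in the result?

Base: id=6 (c9) at level 0.
Iteration 1: rows with reply_to in {6} -> c4 (id 7, level 1), c15 (id 8, level 1).
Iteration 2: rows with reply_to in {7,8} -> c12 (id 9, level 2), c18 (id 10, level 2), c8 (id 11, level 2).
Iteration 3: no rows with reply_to in {9,10,11}; recursion stops.
Total rows emitted: 6.

6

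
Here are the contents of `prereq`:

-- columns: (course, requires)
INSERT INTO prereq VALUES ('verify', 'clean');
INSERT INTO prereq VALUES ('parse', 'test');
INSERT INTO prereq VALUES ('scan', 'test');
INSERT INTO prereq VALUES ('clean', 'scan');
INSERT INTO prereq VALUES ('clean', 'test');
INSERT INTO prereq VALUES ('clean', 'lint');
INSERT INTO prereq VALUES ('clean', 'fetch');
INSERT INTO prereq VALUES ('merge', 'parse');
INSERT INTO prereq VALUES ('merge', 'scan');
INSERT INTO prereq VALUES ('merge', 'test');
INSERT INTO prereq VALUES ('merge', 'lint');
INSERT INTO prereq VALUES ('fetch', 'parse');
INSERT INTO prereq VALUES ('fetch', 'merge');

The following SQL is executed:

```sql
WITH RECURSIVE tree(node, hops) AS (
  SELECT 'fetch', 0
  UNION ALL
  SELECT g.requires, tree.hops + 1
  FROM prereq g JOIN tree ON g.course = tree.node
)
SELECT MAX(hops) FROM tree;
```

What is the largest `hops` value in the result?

Base: (fetch, hops=0).
Iteration 1: edges from {fetch} -> (merge, hops=1), (parse, hops=1).
Iteration 2: edges from {merge,parse} -> (lint, hops=2), (parse, hops=2), (scan, hops=2), (test, hops=2) x2. [UNION ALL keeps all 5 new rows, including repeats]
Iteration 3: edges from {lint,parse,scan,test} -> (test, hops=3) x2. [UNION ALL keeps all 2 new rows, including repeats]
Iteration 4: no outgoing edges from {test}; recursion stops.
hops values: 0, 1, 1, 2, 2, 2, 2, 2, 3, 3; the maximum is 3.

3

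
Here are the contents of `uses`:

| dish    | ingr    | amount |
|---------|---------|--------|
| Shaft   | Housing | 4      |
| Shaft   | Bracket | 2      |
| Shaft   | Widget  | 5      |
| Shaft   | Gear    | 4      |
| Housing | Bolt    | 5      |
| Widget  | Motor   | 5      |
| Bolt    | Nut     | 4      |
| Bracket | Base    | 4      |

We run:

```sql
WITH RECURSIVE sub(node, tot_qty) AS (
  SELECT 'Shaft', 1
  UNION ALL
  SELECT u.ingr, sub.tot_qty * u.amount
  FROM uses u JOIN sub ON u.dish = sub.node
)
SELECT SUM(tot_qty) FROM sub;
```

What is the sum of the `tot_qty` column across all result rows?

Base: (Shaft, tot_qty=1).
Iteration 1: components of {Shaft} -> Bracket = 1*2 = 2, Gear = 1*4 = 4, Housing = 1*4 = 4, Widget = 1*5 = 5.
Iteration 2: components of {Bracket,Gear,Housing,Widget} -> Base = 2*4 = 8, Bolt = 4*5 = 20, Motor = 5*5 = 25.
Iteration 3: components of {Base,Bolt,Motor} -> Nut = 20*4 = 80.
Iteration 4: no further components; recursion stops.
SUM(tot_qty) = 1 + 4 + 2 + 5 + 4 + 20 + 8 + 25 + 80 = 149.

149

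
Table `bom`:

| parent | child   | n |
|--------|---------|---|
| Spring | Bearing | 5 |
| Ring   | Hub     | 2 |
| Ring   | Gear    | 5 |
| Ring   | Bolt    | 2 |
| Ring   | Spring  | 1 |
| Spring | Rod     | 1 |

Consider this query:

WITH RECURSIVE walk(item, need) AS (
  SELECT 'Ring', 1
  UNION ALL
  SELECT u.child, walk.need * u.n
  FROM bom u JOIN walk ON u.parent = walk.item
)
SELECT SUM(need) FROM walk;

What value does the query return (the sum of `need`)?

17

Base: (Ring, need=1).
Iteration 1: components of {Ring} -> Bolt = 1*2 = 2, Gear = 1*5 = 5, Hub = 1*2 = 2, Spring = 1*1 = 1.
Iteration 2: components of {Bolt,Gear,Hub,Spring} -> Bearing = 1*5 = 5, Rod = 1*1 = 1.
Iteration 3: no further components; recursion stops.
SUM(need) = 1 + 2 + 1 + 2 + 5 + 1 + 5 = 17.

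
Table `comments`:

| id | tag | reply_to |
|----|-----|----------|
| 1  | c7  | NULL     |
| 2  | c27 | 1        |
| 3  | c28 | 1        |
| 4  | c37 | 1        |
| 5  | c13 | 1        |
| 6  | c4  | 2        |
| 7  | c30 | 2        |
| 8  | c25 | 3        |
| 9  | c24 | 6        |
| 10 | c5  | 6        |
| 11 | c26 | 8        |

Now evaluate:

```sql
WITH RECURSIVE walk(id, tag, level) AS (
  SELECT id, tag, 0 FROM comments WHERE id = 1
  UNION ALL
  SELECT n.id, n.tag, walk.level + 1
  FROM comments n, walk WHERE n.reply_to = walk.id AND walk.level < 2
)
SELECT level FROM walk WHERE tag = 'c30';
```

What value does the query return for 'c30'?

2

Base: id=1 (c7) at level 0.
Iteration 1: rows with reply_to in {1} -> c27 (id 2, level 1), c28 (id 3, level 1), c37 (id 4, level 1), c13 (id 5, level 1).
Iteration 2: rows with reply_to in {2,3,4,5} -> c4 (id 6, level 2), c30 (id 7, level 2), c25 (id 8, level 2).
Iteration 3: level < 2 fails for all current rows; recursion stops.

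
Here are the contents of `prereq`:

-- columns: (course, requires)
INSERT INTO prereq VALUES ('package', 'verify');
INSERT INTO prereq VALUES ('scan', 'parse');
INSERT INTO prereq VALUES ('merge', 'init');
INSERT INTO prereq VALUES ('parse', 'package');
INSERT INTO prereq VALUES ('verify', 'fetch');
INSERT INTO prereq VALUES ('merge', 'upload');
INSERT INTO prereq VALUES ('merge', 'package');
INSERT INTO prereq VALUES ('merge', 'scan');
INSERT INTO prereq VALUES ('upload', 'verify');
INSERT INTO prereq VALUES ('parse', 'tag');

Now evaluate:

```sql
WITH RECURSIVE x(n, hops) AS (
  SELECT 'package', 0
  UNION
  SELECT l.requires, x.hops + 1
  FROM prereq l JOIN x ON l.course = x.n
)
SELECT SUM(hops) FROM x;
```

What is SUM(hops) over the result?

3

Base: (package, hops=0).
Iteration 1: edges from {package} -> (verify, hops=1).
Iteration 2: edges from {verify} -> (fetch, hops=2).
Iteration 3: no outgoing edges from {fetch}; recursion stops.
SUM(hops) = 0 + 1 + 2 = 3.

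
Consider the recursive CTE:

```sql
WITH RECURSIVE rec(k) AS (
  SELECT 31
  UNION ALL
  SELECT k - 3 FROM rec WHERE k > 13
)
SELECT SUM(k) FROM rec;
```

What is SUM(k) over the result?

Base: k=31.
Iteration 1: 31 > 13 holds -> k = 31 - 3 = 28.
Iteration 2: 28 > 13 holds -> k = 28 - 3 = 25.
Iteration 3: 25 > 13 holds -> k = 25 - 3 = 22.
Iteration 4: 22 > 13 holds -> k = 22 - 3 = 19.
Iteration 5: 19 > 13 holds -> k = 19 - 3 = 16.
Iteration 6: 16 > 13 holds -> k = 16 - 3 = 13.
Iteration 7: 13 > 13 fails; recursion stops.
SUM(k) = 31 + 28 + 25 + 22 + 19 + 16 + 13 = 154.

154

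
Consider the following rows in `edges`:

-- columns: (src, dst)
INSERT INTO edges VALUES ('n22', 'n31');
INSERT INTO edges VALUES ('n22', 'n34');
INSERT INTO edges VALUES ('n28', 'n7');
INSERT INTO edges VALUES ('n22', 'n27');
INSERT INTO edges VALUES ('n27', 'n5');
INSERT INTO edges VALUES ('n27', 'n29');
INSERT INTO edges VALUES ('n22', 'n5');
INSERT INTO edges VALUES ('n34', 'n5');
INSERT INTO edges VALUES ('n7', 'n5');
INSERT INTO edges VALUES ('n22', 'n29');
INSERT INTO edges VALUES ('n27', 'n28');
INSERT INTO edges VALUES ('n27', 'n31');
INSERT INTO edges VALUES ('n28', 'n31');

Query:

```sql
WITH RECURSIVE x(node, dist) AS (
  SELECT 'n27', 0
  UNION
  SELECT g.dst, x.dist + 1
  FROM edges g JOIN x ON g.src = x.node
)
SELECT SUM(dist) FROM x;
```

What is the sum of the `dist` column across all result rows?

11

Base: (n27, dist=0).
Iteration 1: edges from {n27} -> (n28, dist=1), (n29, dist=1), (n31, dist=1), (n5, dist=1).
Iteration 2: edges from {n28,n29,n31,n5} -> (n31, dist=2), (n7, dist=2).
Iteration 3: edges from {n31,n7} -> (n5, dist=3).
Iteration 4: no outgoing edges from {n5}; recursion stops.
SUM(dist) = 0 + 1 + 1 + 1 + 1 + 2 + 2 + 3 = 11.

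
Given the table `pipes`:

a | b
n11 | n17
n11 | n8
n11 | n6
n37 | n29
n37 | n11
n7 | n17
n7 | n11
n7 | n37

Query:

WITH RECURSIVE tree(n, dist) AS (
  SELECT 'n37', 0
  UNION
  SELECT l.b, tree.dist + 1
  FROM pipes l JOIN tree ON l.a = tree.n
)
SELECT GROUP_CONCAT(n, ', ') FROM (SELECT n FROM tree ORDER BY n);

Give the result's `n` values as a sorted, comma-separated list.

Base: (n37, dist=0).
Iteration 1: edges from {n37} -> (n11, dist=1), (n29, dist=1).
Iteration 2: edges from {n11,n29} -> (n17, dist=2), (n6, dist=2), (n8, dist=2).
Iteration 3: no outgoing edges from {n17,n6,n8}; recursion stops.

n11, n17, n29, n37, n6, n8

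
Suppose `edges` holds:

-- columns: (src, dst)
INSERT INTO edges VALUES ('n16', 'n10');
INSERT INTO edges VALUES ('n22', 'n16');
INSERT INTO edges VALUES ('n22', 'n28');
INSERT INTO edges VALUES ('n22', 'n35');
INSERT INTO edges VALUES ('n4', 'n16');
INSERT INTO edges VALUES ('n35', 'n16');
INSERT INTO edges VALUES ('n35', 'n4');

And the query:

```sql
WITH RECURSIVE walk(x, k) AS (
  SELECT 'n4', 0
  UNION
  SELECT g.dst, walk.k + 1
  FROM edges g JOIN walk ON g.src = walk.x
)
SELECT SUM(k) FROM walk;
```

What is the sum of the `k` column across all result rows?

Base: (n4, k=0).
Iteration 1: edges from {n4} -> (n16, k=1).
Iteration 2: edges from {n16} -> (n10, k=2).
Iteration 3: no outgoing edges from {n10}; recursion stops.
SUM(k) = 0 + 1 + 2 = 3.

3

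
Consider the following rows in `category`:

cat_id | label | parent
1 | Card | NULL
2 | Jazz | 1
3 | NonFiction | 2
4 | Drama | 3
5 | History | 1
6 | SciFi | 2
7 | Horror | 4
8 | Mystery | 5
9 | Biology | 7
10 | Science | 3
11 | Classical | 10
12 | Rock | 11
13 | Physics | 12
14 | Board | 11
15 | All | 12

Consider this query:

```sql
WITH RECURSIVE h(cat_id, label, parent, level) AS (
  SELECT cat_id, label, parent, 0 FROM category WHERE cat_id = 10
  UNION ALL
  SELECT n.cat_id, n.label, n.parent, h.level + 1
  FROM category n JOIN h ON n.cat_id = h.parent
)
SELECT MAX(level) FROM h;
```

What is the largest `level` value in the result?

3

Base: cat_id=10 (Science), parent=3, level 0.
Iteration 1: join on cat_id=3 -> NonFiction (id 3, parent=2, level 1).
Iteration 2: join on cat_id=2 -> Jazz (id 2, parent=1, level 2).
Iteration 3: join on cat_id=1 -> Card (id 1, parent=NULL, level 3).
Iteration 4: parent is NULL; no match; recursion stops.
level values: 0, 1, 2, 3; the maximum is 3.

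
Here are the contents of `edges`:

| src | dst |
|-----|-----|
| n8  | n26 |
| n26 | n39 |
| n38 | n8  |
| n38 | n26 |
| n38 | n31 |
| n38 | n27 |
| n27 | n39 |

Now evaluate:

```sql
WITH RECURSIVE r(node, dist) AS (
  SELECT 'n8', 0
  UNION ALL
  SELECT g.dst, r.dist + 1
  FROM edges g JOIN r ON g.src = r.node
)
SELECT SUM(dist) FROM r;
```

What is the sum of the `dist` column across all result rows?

Base: (n8, dist=0).
Iteration 1: edges from {n8} -> (n26, dist=1).
Iteration 2: edges from {n26} -> (n39, dist=2).
Iteration 3: no outgoing edges from {n39}; recursion stops.
SUM(dist) = 0 + 1 + 2 = 3.

3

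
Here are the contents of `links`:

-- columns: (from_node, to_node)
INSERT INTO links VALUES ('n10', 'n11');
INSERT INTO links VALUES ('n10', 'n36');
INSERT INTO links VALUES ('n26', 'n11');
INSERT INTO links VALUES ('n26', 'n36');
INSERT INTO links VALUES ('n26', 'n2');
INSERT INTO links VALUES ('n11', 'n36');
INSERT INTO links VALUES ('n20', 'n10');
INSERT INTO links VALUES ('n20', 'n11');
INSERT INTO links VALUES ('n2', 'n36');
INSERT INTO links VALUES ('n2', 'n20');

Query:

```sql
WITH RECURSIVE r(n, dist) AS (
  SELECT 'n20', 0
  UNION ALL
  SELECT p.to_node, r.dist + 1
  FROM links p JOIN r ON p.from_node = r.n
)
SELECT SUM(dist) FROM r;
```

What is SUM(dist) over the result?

Base: (n20, dist=0).
Iteration 1: edges from {n20} -> (n10, dist=1), (n11, dist=1).
Iteration 2: edges from {n10,n11} -> (n11, dist=2), (n36, dist=2) x2. [UNION ALL keeps all 3 new rows, including repeats]
Iteration 3: edges from {n11,n36} -> (n36, dist=3).
Iteration 4: no outgoing edges from {n36}; recursion stops.
SUM(dist) = 0 + 1 + 1 + 2 + 2 + 2 + 3 = 11.

11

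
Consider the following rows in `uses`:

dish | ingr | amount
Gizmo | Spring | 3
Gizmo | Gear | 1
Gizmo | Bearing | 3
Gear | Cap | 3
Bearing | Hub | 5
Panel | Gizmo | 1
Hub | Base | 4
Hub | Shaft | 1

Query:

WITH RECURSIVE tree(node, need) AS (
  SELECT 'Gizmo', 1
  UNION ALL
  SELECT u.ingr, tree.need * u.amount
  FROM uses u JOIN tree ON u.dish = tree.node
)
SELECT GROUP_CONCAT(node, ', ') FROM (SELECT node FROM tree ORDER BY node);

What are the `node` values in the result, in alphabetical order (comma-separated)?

Base, Bearing, Cap, Gear, Gizmo, Hub, Shaft, Spring

Base: (Gizmo, need=1).
Iteration 1: components of {Gizmo} -> Bearing = 1*3 = 3, Gear = 1*1 = 1, Spring = 1*3 = 3.
Iteration 2: components of {Bearing,Gear,Spring} -> Cap = 1*3 = 3, Hub = 3*5 = 15.
Iteration 3: components of {Cap,Hub} -> Base = 15*4 = 60, Shaft = 15*1 = 15.
Iteration 4: no further components; recursion stops.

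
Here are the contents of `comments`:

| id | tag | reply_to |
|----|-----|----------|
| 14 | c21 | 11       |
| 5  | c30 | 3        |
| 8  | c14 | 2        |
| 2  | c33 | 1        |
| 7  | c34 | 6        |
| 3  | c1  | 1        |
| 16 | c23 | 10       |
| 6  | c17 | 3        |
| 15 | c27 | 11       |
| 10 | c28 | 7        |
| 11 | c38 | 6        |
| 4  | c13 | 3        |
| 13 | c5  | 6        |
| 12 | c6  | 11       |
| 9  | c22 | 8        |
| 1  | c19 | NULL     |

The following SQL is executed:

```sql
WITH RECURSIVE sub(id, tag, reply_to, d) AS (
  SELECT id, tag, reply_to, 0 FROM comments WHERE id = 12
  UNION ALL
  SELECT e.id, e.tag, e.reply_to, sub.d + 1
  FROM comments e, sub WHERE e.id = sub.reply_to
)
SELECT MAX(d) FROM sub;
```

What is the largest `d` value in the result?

4

Base: id=12 (c6), reply_to=11, d 0.
Iteration 1: join on id=11 -> c38 (id 11, reply_to=6, d 1).
Iteration 2: join on id=6 -> c17 (id 6, reply_to=3, d 2).
Iteration 3: join on id=3 -> c1 (id 3, reply_to=1, d 3).
Iteration 4: join on id=1 -> c19 (id 1, reply_to=NULL, d 4).
Iteration 5: reply_to is NULL; no match; recursion stops.
d values: 0, 1, 2, 3, 4; the maximum is 4.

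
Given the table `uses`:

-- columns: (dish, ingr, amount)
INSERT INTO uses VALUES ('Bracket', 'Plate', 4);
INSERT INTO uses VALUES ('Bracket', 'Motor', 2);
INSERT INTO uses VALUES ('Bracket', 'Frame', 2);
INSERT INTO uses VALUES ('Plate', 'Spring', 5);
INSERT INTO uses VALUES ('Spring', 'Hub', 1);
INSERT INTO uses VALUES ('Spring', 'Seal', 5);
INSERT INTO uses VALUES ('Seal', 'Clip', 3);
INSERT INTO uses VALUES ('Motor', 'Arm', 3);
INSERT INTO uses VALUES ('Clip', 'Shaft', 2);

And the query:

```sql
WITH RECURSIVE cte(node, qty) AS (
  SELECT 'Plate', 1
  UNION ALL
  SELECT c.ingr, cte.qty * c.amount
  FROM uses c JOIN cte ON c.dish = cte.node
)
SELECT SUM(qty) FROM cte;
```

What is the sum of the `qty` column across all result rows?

Base: (Plate, qty=1).
Iteration 1: components of {Plate} -> Spring = 1*5 = 5.
Iteration 2: components of {Spring} -> Hub = 5*1 = 5, Seal = 5*5 = 25.
Iteration 3: components of {Hub,Seal} -> Clip = 25*3 = 75.
Iteration 4: components of {Clip} -> Shaft = 75*2 = 150.
Iteration 5: no further components; recursion stops.
SUM(qty) = 1 + 5 + 5 + 25 + 75 + 150 = 261.

261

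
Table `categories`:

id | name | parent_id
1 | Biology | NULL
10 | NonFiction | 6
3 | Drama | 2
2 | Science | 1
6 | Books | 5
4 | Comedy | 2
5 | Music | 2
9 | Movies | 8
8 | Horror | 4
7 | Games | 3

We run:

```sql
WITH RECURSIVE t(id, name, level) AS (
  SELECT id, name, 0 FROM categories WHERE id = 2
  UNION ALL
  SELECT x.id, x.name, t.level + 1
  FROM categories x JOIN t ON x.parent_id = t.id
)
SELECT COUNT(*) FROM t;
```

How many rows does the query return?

Base: id=2 (Science) at level 0.
Iteration 1: rows with parent_id in {2} -> Drama (id 3, level 1), Comedy (id 4, level 1), Music (id 5, level 1).
Iteration 2: rows with parent_id in {3,4,5} -> Books (id 6, level 2), Games (id 7, level 2), Horror (id 8, level 2).
Iteration 3: rows with parent_id in {6,7,8} -> Movies (id 9, level 3), NonFiction (id 10, level 3).
Iteration 4: no rows with parent_id in {9,10}; recursion stops.
Total rows emitted: 9.

9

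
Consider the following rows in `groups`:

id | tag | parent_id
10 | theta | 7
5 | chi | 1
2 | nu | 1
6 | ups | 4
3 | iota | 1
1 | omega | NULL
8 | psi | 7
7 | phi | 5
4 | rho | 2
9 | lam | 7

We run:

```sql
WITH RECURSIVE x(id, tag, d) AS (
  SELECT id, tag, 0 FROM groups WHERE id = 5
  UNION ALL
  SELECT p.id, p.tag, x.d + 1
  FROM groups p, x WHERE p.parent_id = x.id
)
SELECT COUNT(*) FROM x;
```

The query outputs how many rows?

Base: id=5 (chi) at d 0.
Iteration 1: rows with parent_id in {5} -> phi (id 7, d 1).
Iteration 2: rows with parent_id in {7} -> psi (id 8, d 2), lam (id 9, d 2), theta (id 10, d 2).
Iteration 3: no rows with parent_id in {8,9,10}; recursion stops.
Total rows emitted: 5.

5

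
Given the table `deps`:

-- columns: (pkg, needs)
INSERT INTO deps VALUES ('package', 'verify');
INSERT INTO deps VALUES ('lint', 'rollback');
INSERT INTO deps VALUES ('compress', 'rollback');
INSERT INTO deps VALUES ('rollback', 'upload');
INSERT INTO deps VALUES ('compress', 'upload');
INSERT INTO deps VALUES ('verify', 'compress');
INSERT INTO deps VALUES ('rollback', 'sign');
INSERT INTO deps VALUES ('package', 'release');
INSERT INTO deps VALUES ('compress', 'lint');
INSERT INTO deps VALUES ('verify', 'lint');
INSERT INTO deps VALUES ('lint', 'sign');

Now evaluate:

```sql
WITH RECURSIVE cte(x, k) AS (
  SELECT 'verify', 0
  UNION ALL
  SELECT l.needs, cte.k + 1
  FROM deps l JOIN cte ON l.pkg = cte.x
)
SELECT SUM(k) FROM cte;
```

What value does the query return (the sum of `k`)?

38

Base: (verify, k=0).
Iteration 1: edges from {verify} -> (compress, k=1), (lint, k=1).
Iteration 2: edges from {compress,lint} -> (lint, k=2), (rollback, k=2) x2, (sign, k=2), (upload, k=2). [UNION ALL keeps all 5 new rows, including repeats]
Iteration 3: edges from {lint,rollback,sign,upload} -> (rollback, k=3), (sign, k=3) x3, (upload, k=3) x2. [UNION ALL keeps all 6 new rows, including repeats]
Iteration 4: edges from {rollback,sign,upload} -> (sign, k=4), (upload, k=4).
Iteration 5: no outgoing edges from {sign,upload}; recursion stops.
SUM(k) = 0 + 1 + 1 + 2 + 2 + 2 + 2 + 2 + 3 + 3 + 3 + 3 + 3 + 3 + 4 + 4 = 38.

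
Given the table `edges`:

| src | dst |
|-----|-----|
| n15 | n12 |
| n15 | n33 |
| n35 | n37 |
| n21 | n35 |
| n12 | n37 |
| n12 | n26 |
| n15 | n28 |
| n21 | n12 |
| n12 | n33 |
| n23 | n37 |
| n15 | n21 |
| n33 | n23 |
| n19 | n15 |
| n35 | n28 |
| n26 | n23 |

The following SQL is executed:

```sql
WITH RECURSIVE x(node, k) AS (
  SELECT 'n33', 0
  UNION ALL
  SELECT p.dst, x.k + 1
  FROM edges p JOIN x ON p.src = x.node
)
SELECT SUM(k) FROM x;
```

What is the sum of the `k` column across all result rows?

Base: (n33, k=0).
Iteration 1: edges from {n33} -> (n23, k=1).
Iteration 2: edges from {n23} -> (n37, k=2).
Iteration 3: no outgoing edges from {n37}; recursion stops.
SUM(k) = 0 + 1 + 2 = 3.

3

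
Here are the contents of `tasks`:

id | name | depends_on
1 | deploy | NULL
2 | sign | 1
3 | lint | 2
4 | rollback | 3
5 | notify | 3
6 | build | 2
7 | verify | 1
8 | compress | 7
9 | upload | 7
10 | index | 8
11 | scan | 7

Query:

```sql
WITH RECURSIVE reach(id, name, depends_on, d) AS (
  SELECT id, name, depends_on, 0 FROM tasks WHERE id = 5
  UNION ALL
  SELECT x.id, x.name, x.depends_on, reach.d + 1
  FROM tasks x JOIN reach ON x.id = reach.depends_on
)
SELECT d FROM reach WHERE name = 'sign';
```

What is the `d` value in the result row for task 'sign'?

Base: id=5 (notify), depends_on=3, d 0.
Iteration 1: join on id=3 -> lint (id 3, depends_on=2, d 1).
Iteration 2: join on id=2 -> sign (id 2, depends_on=1, d 2).
Iteration 3: join on id=1 -> deploy (id 1, depends_on=NULL, d 3).
Iteration 4: depends_on is NULL; no match; recursion stops.

2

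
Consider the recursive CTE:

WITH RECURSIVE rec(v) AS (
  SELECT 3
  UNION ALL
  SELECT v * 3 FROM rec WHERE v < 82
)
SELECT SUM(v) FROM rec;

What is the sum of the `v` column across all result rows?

363

Base: v=3.
Iteration 1: 3 < 82 holds -> v = 3 * 3 = 9.
Iteration 2: 9 < 82 holds -> v = 9 * 3 = 27.
Iteration 3: 27 < 82 holds -> v = 27 * 3 = 81.
Iteration 4: 81 < 82 holds -> v = 81 * 3 = 243.
Iteration 5: 243 < 82 fails; recursion stops.
SUM(v) = 3 + 9 + 27 + 81 + 243 = 363.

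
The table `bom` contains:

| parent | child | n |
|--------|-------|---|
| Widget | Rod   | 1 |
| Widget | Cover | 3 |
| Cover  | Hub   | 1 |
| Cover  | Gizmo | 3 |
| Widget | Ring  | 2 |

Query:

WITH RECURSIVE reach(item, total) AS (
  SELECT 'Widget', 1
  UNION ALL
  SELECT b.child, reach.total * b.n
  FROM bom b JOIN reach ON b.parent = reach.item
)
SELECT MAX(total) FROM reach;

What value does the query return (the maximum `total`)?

9

Base: (Widget, total=1).
Iteration 1: components of {Widget} -> Cover = 1*3 = 3, Ring = 1*2 = 2, Rod = 1*1 = 1.
Iteration 2: components of {Cover,Ring,Rod} -> Gizmo = 3*3 = 9, Hub = 3*1 = 3.
Iteration 3: no further components; recursion stops.
total values: 1, 1, 3, 2, 3, 9; the maximum is 9.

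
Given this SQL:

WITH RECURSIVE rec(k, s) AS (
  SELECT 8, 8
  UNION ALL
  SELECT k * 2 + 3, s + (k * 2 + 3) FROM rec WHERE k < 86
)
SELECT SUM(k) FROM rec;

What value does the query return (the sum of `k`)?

Base: k=8, s=8.
Iteration 1: 8 < 86 holds -> k = 8 * 2 + 3 = 19, s = 8 + 19 = 27.
Iteration 2: 19 < 86 holds -> k = 19 * 2 + 3 = 41, s = 27 + 41 = 68.
Iteration 3: 41 < 86 holds -> k = 41 * 2 + 3 = 85, s = 68 + 85 = 153.
Iteration 4: 85 < 86 holds -> k = 85 * 2 + 3 = 173, s = 153 + 173 = 326.
Iteration 5: 173 < 86 fails; recursion stops.
SUM(k) = 8 + 19 + 41 + 85 + 173 = 326.

326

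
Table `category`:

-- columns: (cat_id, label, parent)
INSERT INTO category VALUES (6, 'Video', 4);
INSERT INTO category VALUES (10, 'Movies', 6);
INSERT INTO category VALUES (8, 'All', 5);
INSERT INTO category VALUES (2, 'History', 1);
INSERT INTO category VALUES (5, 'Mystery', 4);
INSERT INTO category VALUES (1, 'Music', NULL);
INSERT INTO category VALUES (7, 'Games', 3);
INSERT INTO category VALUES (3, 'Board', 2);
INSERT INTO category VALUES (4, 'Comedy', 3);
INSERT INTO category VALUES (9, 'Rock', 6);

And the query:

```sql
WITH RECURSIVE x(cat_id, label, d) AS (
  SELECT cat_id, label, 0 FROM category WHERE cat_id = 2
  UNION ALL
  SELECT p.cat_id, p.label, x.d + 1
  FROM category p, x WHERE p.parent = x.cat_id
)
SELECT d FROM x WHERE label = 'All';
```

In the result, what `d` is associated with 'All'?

Base: cat_id=2 (History) at d 0.
Iteration 1: rows with parent in {2} -> Board (id 3, d 1).
Iteration 2: rows with parent in {3} -> Comedy (id 4, d 2), Games (id 7, d 2).
Iteration 3: rows with parent in {4,7} -> Mystery (id 5, d 3), Video (id 6, d 3).
Iteration 4: rows with parent in {5,6} -> All (id 8, d 4), Rock (id 9, d 4), Movies (id 10, d 4).
Iteration 5: no rows with parent in {8,9,10}; recursion stops.

4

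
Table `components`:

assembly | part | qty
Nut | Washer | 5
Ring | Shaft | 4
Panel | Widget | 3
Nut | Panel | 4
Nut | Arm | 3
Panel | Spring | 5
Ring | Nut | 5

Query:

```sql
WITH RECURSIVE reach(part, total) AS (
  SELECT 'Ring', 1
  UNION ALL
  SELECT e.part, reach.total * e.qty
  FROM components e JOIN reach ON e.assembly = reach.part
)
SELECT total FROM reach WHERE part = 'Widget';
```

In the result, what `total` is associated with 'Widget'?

60

Base: (Ring, total=1).
Iteration 1: components of {Ring} -> Nut = 1*5 = 5, Shaft = 1*4 = 4.
Iteration 2: components of {Nut,Shaft} -> Arm = 5*3 = 15, Panel = 5*4 = 20, Washer = 5*5 = 25.
Iteration 3: components of {Arm,Panel,Washer} -> Spring = 20*5 = 100, Widget = 20*3 = 60.
Iteration 4: no further components; recursion stops.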